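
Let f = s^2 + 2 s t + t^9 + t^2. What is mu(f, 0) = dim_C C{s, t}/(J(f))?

The Hessian of f at 0 is [[2, 2], [2, 2]] with rank 1, so corank 1. A Groebner basis of the Jacobian ideal J(f) in C{s,t} is {t^8, s + t}; counting standard monomials gives mu = 8. Corank 1: A-series; mu = 8 gives A_8.

8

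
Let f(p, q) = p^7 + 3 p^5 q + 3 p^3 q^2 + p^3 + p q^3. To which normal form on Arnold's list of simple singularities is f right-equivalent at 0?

E_7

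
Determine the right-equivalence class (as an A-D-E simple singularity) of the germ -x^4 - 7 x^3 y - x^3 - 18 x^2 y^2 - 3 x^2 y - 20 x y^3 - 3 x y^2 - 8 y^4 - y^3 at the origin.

E_{7}

The Hessian of f at 0 is [[0, 0], [0, 0]] with rank 0, so corank 2. A Groebner basis of the Jacobian ideal J(f) in C{x,y} is {3*x^2 + 6*x*y + y^4 + y^3 + 3*y^2, x^3 + 9*x^2 + 18*x*y + 4*y^3 + 9*y^2, x^2*y - 5*x^2 - 10*x*y - 8*y^3/3 - 5*y^2, 2*x^2 + x*y^2 + 4*x*y + 5*y^3/3 + 2*y^2}; counting standard monomials gives mu = 7. Corank 2; j^3 = -(x + y)^3 is a perfect cube, so E-series; the 4-jet and mu = 7 give E_7.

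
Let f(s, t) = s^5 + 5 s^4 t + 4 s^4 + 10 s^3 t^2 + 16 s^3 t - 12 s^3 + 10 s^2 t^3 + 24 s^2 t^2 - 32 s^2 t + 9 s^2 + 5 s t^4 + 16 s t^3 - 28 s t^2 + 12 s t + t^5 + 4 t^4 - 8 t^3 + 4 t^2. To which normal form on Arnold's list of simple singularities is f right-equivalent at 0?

A4

The Hessian of f at 0 has rank 1. Corank 1: A-series; mu = 4 gives A_4.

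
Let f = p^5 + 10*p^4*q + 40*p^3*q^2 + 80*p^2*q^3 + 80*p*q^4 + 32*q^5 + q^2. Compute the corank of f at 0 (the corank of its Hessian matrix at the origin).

1

Hessian at 0 has rank 1.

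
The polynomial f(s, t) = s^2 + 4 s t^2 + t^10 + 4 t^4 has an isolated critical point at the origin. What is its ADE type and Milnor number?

The Hessian of f at 0 has rank 1. Corank 1: A-series; mu = 9 gives A_9.

Type A_9, Milnor number mu = 9.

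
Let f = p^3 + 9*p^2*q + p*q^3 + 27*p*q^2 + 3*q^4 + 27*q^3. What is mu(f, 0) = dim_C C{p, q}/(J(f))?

7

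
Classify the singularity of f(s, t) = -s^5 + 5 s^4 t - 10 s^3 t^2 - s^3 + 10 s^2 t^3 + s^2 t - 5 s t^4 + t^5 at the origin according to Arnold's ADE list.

The Hessian of f at 0 is [[0, 0], [0, 0]] with rank 0, so corank 2. A Groebner basis of the Jacobian ideal J(f) in C{s,t} is {s*t/5 + t^4, s*t^2, s^2 - s*t}; counting standard monomials gives mu = 6. Corank 2; j^3 = -s^2*(s - t) has shape L^2 M (L != M), so D-series; mu = 6 gives D_6.

D6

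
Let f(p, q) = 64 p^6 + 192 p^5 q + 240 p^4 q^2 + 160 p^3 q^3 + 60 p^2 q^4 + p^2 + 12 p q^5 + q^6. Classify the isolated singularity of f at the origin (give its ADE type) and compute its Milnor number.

Type A5, Milnor number mu = 5.

The Hessian of f at 0 has rank 1. Corank 1: A-series; mu = 5 gives A_5.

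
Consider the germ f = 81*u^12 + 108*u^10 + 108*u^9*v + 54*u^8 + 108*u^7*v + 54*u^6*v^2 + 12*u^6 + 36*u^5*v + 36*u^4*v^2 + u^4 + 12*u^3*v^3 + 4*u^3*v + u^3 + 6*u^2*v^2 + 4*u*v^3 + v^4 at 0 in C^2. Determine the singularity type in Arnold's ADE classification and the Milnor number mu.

Type E6, Milnor number mu = 6.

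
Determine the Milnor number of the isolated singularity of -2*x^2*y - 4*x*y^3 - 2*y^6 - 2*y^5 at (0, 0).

7

The Hessian of f at 0 is [[0, 0], [0, 0]] with rank 0, so corank 2. A Groebner basis of the Jacobian ideal J(f) in C{x,y} is {x^3, x^2*y + x^2/6 + x*y^2/6, x*y + y^3}; counting standard monomials gives mu = 7. Corank 2; j^3 = -2*x^2*y has shape L^2 M (L != M), so D-series; mu = 7 gives D_7.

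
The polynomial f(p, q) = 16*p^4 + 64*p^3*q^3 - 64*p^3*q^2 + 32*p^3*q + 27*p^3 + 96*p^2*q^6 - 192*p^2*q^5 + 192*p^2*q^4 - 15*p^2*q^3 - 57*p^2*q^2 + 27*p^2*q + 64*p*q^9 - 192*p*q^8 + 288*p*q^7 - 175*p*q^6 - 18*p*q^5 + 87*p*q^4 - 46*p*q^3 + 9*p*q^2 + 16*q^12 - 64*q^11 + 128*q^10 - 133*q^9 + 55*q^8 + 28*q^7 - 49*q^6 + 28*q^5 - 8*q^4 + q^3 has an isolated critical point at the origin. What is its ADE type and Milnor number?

The Hessian of f at 0 is [[0, 0], [0, 0]] with rank 0, so corank 2. A Groebner basis of the Jacobian ideal J(f) in C{p,q} is {p^3 - p^2/2 - p*q/3 - q^2/18, p^2*q + 4*p^2/3 + 8*p*q/9 + 4*q^2/27, -7*p^2/2 + p*q^2 - 7*p*q/3 - 7*q^2/18, 9*p^2 + 6*p*q + q^3 + q^2}; counting standard monomials gives mu = 6. Corank 2; j^3 = (3*p + q)^3 is a perfect cube, so E-series; the 4-jet and mu = 6 give E_6.

Type E6, Milnor number mu = 6.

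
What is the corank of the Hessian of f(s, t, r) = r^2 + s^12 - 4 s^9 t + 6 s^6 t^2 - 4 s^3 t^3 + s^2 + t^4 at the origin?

1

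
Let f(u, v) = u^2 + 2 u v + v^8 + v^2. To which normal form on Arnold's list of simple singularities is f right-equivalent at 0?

A_7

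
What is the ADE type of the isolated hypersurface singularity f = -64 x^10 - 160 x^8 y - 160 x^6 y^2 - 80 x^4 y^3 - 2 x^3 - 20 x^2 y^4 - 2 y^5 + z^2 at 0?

E_{8}

The Hessian of f at 0 has rank 1. Corank 2; j^3 = -2*x^3 is a perfect cube, so E-series; the 5-jet and mu = 8 give E_8.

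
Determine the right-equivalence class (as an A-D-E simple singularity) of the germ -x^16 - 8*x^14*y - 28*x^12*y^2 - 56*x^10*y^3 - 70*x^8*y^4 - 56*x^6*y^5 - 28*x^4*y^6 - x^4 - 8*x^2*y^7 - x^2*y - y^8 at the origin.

D_{9}

The Hessian of f at 0 is [[0, 0], [0, 0]] with rank 0, so corank 2. A Groebner basis of the Jacobian ideal J(f) in C{x,y} is {x^2/8 + y^7, x^3, x*y}; counting standard monomials gives mu = 9. Corank 2; j^3 = -x^2*y has shape L^2 M (L != M), so D-series; mu = 9 gives D_9.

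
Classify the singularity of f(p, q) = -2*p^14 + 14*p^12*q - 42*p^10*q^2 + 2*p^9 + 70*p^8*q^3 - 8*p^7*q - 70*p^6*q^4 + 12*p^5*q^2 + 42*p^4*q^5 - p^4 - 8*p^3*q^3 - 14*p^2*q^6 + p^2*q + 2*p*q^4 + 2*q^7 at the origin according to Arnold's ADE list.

D_{8}

The Hessian of f at 0 has rank 0. Corank 2; j^3 = p^2*q has shape L^2 M (L != M), so D-series; mu = 8 gives D_8.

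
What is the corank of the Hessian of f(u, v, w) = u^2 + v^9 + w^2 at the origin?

1

The Hessian at 0 is [[2, 0, 0], [0, 0, 0], [0, 0, 2]] of rank 2; hence corank 1.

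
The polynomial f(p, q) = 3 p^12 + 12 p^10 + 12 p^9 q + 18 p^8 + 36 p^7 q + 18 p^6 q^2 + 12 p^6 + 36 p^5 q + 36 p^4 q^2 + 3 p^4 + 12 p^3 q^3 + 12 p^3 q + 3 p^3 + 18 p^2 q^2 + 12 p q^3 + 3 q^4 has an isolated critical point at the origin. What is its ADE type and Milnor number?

Type E_6, Milnor number mu = 6.

The Hessian of f at 0 is [[0, 0], [0, 0]] with rank 0, so corank 2. A Groebner basis of the Jacobian ideal J(f) in C{p,q} is {q^4, p*q^2 + q^3/3, p^2}; counting standard monomials gives mu = 6. Corank 2; j^3 = 3*p^3 is a perfect cube, so E-series; the 4-jet and mu = 6 give E_6.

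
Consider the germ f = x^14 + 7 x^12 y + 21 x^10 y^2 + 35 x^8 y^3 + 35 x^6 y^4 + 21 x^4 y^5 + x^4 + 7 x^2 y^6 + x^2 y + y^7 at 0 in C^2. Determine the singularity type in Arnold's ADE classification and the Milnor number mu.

The Hessian of f at 0 has rank 0. Corank 2; j^3 = x^2*y has shape L^2 M (L != M), so D-series; mu = 8 gives D_8.

Type D8, Milnor number mu = 8.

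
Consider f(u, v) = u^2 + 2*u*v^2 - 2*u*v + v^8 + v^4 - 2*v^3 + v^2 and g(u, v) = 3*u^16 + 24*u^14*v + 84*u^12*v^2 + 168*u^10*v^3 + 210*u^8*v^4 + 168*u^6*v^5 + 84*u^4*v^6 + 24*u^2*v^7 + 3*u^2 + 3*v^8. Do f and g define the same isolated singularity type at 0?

The Hessian of f at 0 is [[2, -2], [-2, 2]] with rank 1, so corank 1. A Groebner basis of the Jacobian ideal J(f) in C{u,v} is {u^4 + 6*u^3 - 14*u^2*v - 11*u^2 + 14*u*v + 3*u - 3*v, u^3*v + 3*u^3 - 6*u^2*v - 4*u^2 + 5*u*v + u - v, u + v^2 - v}; counting standard monomials gives mu = 7. Corank 1: A-series; mu = 7 gives A_7. The Hessian of g at 0 is [[6, 0], [0, 0]] with rank 1, so corank 1. A Groebner basis of the Jacobian ideal J(g) in C{u,v} is {v^7, u}; counting standard monomials gives mu = 7. Corank 1: A-series; mu = 7 gives A_7. Both have type A_7, hence right-equivalent.

Yes.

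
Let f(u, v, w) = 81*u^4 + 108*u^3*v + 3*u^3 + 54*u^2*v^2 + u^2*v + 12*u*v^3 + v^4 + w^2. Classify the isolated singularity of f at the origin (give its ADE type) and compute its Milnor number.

Type D_5, Milnor number mu = 5.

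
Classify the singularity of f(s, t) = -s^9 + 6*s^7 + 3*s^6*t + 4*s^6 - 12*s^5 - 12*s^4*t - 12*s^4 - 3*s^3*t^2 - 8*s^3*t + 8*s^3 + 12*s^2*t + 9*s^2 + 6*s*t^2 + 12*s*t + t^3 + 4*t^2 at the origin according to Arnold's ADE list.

A_2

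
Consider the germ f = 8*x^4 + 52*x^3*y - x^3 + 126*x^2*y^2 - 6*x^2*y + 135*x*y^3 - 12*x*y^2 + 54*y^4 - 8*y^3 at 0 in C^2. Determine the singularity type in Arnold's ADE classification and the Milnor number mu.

Type E_{7}, Milnor number mu = 7.

The Hessian of f at 0 has rank 0. Corank 2; j^3 = -(x + 2*y)^3 is a perfect cube, so E-series; the 4-jet and mu = 7 give E_7.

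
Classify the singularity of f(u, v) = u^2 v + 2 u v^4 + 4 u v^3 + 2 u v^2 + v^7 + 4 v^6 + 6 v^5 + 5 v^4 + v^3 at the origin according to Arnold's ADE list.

D5

The Hessian of f at 0 is [[0, 0], [0, 0]] with rank 0, so corank 2. A Groebner basis of the Jacobian ideal J(f) in C{u,v} is {u*v^2 - u*v/2 - v^2/2, u*v/2 + v^3 + v^2/2, u^2 - v^2}; counting standard monomials gives mu = 5. Corank 2; j^3 = v*(u + v)^2 has shape L^2 M (L != M), so D-series; mu = 5 gives D_5.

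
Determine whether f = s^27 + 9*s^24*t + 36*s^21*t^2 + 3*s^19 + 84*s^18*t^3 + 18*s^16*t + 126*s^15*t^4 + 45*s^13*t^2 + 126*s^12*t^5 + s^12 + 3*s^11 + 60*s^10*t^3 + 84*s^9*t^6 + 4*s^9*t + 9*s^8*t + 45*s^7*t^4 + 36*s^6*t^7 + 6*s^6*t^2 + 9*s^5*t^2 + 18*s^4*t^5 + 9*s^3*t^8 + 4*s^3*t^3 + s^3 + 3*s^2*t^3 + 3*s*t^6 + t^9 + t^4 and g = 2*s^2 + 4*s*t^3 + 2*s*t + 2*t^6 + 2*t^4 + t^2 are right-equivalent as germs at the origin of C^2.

No.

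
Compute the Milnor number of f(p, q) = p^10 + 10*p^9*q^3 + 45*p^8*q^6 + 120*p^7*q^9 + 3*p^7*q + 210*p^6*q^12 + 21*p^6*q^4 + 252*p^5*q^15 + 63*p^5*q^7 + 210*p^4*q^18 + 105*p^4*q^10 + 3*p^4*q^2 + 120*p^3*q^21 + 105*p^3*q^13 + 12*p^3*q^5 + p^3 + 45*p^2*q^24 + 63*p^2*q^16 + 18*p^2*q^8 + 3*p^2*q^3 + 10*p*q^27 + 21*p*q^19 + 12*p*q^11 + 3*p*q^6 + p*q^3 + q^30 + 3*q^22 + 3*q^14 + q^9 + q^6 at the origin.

7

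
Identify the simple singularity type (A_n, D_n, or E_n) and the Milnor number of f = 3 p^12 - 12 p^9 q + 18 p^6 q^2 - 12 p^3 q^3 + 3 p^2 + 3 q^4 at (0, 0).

The Hessian of f at 0 is [[6, 0], [0, 0]] with rank 1, so corank 1. A Groebner basis of the Jacobian ideal J(f) in C{p,q} is {q^3, p}; counting standard monomials gives mu = 3. Corank 1: A-series; mu = 3 gives A_3.

Type A_{3}, Milnor number mu = 3.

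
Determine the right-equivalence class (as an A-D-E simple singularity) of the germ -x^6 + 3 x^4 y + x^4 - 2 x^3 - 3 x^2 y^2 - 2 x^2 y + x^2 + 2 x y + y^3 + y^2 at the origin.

A_2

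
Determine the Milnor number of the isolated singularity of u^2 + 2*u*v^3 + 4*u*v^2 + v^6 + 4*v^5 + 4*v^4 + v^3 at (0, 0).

2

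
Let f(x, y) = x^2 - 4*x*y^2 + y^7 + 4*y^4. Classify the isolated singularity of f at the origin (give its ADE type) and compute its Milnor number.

The Hessian of f at 0 has rank 1. Corank 1: A-series; mu = 6 gives A_6.

Type A_6, Milnor number mu = 6.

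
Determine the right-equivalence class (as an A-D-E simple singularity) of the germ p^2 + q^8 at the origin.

A7

The Hessian of f at 0 is [[2, 0], [0, 0]] with rank 1, so corank 1. A Groebner basis of the Jacobian ideal J(f) in C{p,q} is {q^7, p}; counting standard monomials gives mu = 7. Corank 1: A-series; mu = 7 gives A_7.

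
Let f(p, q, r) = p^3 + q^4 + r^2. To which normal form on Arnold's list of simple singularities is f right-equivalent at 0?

The Hessian of f at 0 is [[0, 0, 0], [0, 0, 0], [0, 0, 2]] with rank 1, so corank 2. A Groebner basis of the Jacobian ideal J(f) in C{p,q,r} is {q^3, p^2, r}; counting standard monomials gives mu = 6. Corank 2; j^3 = p^3 is a perfect cube, so E-series; the 4-jet and mu = 6 give E_6.

E6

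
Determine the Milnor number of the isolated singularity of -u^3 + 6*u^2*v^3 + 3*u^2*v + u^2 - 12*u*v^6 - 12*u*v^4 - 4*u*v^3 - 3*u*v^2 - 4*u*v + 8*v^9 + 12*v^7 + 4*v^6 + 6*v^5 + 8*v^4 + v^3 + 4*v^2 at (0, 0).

The Hessian of f at 0 has rank 1. Corank 1: A-series; mu = 2 gives A_2.

2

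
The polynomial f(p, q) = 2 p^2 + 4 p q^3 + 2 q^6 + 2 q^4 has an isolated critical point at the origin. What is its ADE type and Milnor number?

The Hessian of f at 0 has rank 1. Corank 1: A-series; mu = 3 gives A_3.

Type A3, Milnor number mu = 3.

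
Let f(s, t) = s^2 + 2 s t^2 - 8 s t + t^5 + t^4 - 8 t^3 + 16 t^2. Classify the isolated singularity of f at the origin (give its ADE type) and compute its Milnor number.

The Hessian of f at 0 has rank 1. Corank 1: A-series; mu = 4 gives A_4.

Type A_4, Milnor number mu = 4.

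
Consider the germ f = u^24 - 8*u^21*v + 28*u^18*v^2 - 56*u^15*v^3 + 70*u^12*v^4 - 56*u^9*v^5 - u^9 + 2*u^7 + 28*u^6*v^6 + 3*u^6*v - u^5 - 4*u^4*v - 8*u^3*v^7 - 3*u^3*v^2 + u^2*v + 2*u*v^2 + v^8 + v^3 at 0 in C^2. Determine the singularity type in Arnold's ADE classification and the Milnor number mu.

Type D_{9}, Milnor number mu = 9.

The Hessian of f at 0 is [[0, 0], [0, 0]] with rank 0, so corank 2. A Groebner basis of the Jacobian ideal J(f) in C{u,v} is {u^2*v^2 + 8*u^2*v + u^2 + 16*u*v^2 + 3*u*v + 8*v^3 + 2*v^2, -16*u^2*v - 2*u^2 + u*v^3 - 32*u*v^2 - 5*u*v - 16*v^3 - 3*v^2, 24*u^2*v + 3*u^2 + 48*u*v^2 + 7*u*v + v^4 + 24*v^3 + 4*v^2, u^3 + 3*u^2*v + 3*u*v^2 + v^3}; counting standard monomials gives mu = 9. Corank 2; j^3 = v*(u + v)^2 has shape L^2 M (L != M), so D-series; mu = 9 gives D_9.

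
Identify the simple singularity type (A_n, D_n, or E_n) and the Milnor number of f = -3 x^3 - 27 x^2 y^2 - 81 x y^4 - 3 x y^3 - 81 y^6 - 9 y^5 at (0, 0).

Type E_{7}, Milnor number mu = 7.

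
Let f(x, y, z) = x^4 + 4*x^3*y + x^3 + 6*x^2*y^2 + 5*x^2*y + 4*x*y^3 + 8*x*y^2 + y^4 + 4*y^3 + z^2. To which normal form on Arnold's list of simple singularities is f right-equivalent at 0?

The Hessian of f at 0 has rank 1. Corank 2; j^3 = (x + y)*(x + 2*y)^2 has shape L^2 M (L != M), so D-series; mu = 5 gives D_5.

D5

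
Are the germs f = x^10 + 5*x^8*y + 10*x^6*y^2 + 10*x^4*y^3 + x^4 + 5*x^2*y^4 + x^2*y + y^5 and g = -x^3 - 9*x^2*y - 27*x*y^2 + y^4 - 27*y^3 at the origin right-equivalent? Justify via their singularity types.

No.

The Hessian of f at 0 has rank 0. Corank 2; j^3 = x^2*y has shape L^2 M (L != M), so D-series; mu = 6 gives D_6. The Hessian of g at 0 has rank 0. Corank 2; j^3 = -(x + 3*y)^3 is a perfect cube, so E-series; the 4-jet and mu = 6 give E_6. f is D_6 but g is E_6, hence not right-equivalent.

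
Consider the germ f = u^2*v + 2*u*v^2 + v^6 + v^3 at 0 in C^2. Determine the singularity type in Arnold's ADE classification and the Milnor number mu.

The Hessian of f at 0 has rank 0. Corank 2; j^3 = v*(u + v)^2 has shape L^2 M (L != M), so D-series; mu = 7 gives D_7.

Type D_7, Milnor number mu = 7.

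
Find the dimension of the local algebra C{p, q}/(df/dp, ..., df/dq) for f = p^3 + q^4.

The Hessian of f at 0 has rank 0. Corank 2; j^3 = p^3 is a perfect cube, so E-series; the 4-jet and mu = 6 give E_6.

6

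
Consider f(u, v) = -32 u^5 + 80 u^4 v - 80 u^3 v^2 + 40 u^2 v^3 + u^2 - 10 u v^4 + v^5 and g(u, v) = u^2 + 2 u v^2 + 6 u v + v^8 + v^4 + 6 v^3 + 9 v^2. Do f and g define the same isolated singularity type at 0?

No.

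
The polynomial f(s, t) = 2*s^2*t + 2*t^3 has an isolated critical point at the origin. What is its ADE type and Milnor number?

Type D_{4}, Milnor number mu = 4.

The Hessian of f at 0 has rank 0. Corank 2; j^3 = 2*t*(s^2 + t^2) splits into three distinct lines over C (the quadratic factor has nonzero discriminant), so D_4.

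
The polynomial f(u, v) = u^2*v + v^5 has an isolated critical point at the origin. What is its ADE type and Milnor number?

The Hessian of f at 0 has rank 0. Corank 2; j^3 = u^2*v has shape L^2 M (L != M), so D-series; mu = 6 gives D_6.

Type D_{6}, Milnor number mu = 6.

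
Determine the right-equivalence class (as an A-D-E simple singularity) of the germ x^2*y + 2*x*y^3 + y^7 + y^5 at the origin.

The Hessian of f at 0 has rank 0. Corank 2; j^3 = x^2*y has shape L^2 M (L != M), so D-series; mu = 8 gives D_8.

D_{8}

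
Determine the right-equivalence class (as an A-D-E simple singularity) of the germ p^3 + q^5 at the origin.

E_8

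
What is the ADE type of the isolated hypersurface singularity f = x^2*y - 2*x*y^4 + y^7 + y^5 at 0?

D_{6}

The Hessian of f at 0 has rank 0. Corank 2; j^3 = x^2*y has shape L^2 M (L != M), so D-series; mu = 6 gives D_6.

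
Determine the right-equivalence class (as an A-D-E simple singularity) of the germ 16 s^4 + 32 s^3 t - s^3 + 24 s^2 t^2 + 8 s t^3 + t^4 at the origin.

The Hessian of f at 0 has rank 0. Corank 2; j^3 = -s^3 is a perfect cube, so E-series; the 4-jet and mu = 6 give E_6.

E6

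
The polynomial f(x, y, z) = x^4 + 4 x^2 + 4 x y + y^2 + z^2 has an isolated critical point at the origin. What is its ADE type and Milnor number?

The Hessian of f at 0 has rank 2. Corank 1: A-series; mu = 3 gives A_3.

Type A3, Milnor number mu = 3.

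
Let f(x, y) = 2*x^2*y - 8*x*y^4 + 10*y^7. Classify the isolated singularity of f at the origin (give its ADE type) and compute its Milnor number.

The Hessian of f at 0 is [[0, 0], [0, 0]] with rank 0, so corank 2. A Groebner basis of the Jacobian ideal J(f) in C{x,y} is {2*x^2/3 + x*y^3, -x*y/2 + y^4, x^3, x^2*y}; counting standard monomials gives mu = 8. Corank 2; j^3 = 2*x^2*y has shape L^2 M (L != M), so D-series; mu = 8 gives D_8.

Type D_{8}, Milnor number mu = 8.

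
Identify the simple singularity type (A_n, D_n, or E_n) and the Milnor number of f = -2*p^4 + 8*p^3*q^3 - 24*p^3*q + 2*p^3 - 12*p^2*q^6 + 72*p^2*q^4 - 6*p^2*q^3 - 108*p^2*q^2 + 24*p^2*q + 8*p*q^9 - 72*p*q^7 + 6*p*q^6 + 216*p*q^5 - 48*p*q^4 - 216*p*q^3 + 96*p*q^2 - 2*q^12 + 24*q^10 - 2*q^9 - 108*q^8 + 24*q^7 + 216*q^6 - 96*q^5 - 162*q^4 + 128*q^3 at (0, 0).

Type E_6, Milnor number mu = 6.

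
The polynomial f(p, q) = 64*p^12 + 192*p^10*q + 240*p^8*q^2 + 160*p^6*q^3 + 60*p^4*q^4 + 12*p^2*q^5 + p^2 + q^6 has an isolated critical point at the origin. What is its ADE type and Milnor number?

Type A5, Milnor number mu = 5.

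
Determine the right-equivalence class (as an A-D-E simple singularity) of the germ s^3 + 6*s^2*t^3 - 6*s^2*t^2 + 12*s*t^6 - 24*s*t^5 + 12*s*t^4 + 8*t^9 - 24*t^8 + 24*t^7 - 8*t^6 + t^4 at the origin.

E_6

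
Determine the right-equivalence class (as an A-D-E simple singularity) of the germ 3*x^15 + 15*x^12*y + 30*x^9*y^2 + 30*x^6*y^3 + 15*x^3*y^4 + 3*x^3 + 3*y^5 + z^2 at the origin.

E8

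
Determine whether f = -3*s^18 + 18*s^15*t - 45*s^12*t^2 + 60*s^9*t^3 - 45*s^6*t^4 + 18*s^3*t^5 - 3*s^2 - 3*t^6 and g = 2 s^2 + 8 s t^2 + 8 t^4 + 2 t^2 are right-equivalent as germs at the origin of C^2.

No.

The Hessian of f at 0 is [[-6, 0], [0, 0]] with rank 1, so corank 1. A Groebner basis of the Jacobian ideal J(f) in C{s,t} is {t^5, s}; counting standard monomials gives mu = 5. Corank 1: A-series; mu = 5 gives A_5. The Hessian of g at 0 is [[4, 0], [0, 4]] with rank 2, so corank 0. A Groebner basis of the Jacobian ideal J(g) in C{s,t} is {s, t}; counting standard monomials gives mu = 1. Corank 0: nondegenerate Morse point, so A_1. f is A_5 but g is A_1, hence not right-equivalent.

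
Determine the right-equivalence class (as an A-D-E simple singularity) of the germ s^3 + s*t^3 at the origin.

The Hessian of f at 0 has rank 0. Corank 2; j^3 = s^3 is a perfect cube, so E-series; the 4-jet and mu = 7 give E_7.

E_{7}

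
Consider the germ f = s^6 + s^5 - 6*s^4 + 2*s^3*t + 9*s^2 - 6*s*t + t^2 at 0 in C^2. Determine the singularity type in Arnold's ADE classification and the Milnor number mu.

Type A_4, Milnor number mu = 4.

The Hessian of f at 0 has rank 1. Corank 1: A-series; mu = 4 gives A_4.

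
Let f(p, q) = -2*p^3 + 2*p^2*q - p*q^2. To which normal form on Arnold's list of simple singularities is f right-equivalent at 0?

The Hessian of f at 0 is [[0, 0], [0, 0]] with rank 0, so corank 2. A Groebner basis of the Jacobian ideal J(f) in C{p,q} is {q^3, p^2 + q^2/2, p*q + q^2/2}; counting standard monomials gives mu = 4. Corank 2; j^3 = -p*(2*p^2 - 2*p*q + q^2) splits into three distinct lines over C (the quadratic factor has nonzero discriminant), so D_4.

D4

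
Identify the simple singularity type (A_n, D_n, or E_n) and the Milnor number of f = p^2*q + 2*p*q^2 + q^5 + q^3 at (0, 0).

The Hessian of f at 0 has rank 0. Corank 2; j^3 = q*(p + q)^2 has shape L^2 M (L != M), so D-series; mu = 6 gives D_6.

Type D_{6}, Milnor number mu = 6.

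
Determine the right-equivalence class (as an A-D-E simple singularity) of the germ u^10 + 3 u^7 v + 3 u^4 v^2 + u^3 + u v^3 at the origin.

E_7

The Hessian of f at 0 has rank 0. Corank 2; j^3 = u^3 is a perfect cube, so E-series; the 4-jet and mu = 7 give E_7.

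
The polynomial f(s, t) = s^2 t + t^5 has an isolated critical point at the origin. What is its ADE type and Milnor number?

Type D6, Milnor number mu = 6.

The Hessian of f at 0 is [[0, 0], [0, 0]] with rank 0, so corank 2. A Groebner basis of the Jacobian ideal J(f) in C{s,t} is {s^2/5 + t^4, s^3, s*t}; counting standard monomials gives mu = 6. Corank 2; j^3 = s^2*t has shape L^2 M (L != M), so D-series; mu = 6 gives D_6.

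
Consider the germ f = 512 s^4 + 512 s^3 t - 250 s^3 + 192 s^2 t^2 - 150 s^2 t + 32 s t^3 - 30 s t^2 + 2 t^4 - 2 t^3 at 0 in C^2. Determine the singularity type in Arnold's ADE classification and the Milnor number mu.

The Hessian of f at 0 has rank 0. Corank 2; j^3 = -2*(5*s + t)^3 is a perfect cube, so E-series; the 4-jet and mu = 6 give E_6.

Type E6, Milnor number mu = 6.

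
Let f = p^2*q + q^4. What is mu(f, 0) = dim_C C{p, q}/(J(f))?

The Hessian of f at 0 has rank 0. Corank 2; j^3 = p^2*q has shape L^2 M (L != M), so D-series; mu = 5 gives D_5.

5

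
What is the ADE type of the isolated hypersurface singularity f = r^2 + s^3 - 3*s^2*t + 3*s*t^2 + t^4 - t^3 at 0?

E_{6}

The Hessian of f at 0 has rank 1. Corank 2; j^3 = (s - t)^3 is a perfect cube, so E-series; the 4-jet and mu = 6 give E_6.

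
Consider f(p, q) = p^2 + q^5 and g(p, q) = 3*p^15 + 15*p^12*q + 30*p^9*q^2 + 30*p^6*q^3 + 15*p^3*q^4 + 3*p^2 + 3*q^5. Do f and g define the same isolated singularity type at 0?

Yes.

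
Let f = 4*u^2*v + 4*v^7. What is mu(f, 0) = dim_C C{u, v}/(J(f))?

8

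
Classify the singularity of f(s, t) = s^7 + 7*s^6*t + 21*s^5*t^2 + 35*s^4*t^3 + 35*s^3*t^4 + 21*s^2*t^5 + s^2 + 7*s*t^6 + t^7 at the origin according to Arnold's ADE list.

A_{6}

The Hessian of f at 0 has rank 1. Corank 1: A-series; mu = 6 gives A_6.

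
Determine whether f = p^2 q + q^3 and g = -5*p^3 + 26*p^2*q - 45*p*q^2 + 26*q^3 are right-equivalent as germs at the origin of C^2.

Yes.

The Hessian of f at 0 has rank 0. Corank 2; j^3 = q*(p^2 + q^2) splits into three distinct lines over C (the quadratic factor has nonzero discriminant), so D_4. The Hessian of g at 0 has rank 0. Corank 2; j^3 = -(p - 2*q)*(5*p^2 - 16*p*q + 13*q^2) splits into three distinct lines over C (the quadratic factor has nonzero discriminant), so D_4. Both have type D_4, hence right-equivalent.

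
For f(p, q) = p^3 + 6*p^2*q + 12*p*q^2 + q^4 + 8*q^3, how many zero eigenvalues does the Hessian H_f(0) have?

2

Hessian at 0 has rank 0.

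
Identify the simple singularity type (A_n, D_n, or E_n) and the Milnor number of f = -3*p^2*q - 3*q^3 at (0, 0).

Type D_4, Milnor number mu = 4.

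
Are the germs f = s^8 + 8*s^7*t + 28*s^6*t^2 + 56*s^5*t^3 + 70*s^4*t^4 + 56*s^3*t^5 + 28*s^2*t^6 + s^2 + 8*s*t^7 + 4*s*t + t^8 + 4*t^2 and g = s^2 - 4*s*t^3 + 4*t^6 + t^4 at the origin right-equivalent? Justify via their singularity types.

No.

The Hessian of f at 0 has rank 1. Corank 1: A-series; mu = 7 gives A_7. The Hessian of g at 0 has rank 1. Corank 1: A-series; mu = 3 gives A_3. f is A_7 but g is A_3, hence not right-equivalent.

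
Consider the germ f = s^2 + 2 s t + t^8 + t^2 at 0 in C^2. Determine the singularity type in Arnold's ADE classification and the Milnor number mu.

Type A7, Milnor number mu = 7.

The Hessian of f at 0 is [[2, 2], [2, 2]] with rank 1, so corank 1. A Groebner basis of the Jacobian ideal J(f) in C{s,t} is {t^7, s + t}; counting standard monomials gives mu = 7. Corank 1: A-series; mu = 7 gives A_7.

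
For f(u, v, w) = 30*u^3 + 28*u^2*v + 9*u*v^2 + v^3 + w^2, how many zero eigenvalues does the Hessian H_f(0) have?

2

Hessian at 0 has rank 1.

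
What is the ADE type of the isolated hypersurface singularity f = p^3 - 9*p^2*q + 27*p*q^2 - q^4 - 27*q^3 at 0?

The Hessian of f at 0 has rank 0. Corank 2; j^3 = (p - 3*q)^3 is a perfect cube, so E-series; the 4-jet and mu = 6 give E_6.

E_{6}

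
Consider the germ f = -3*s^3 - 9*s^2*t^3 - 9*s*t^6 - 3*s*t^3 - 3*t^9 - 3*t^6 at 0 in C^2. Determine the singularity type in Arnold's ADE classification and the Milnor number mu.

Type E_7, Milnor number mu = 7.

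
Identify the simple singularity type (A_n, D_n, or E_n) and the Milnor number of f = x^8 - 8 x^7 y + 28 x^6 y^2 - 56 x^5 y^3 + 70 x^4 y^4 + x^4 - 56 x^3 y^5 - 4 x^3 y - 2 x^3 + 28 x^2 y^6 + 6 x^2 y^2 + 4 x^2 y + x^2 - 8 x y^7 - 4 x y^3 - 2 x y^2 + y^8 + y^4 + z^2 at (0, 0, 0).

Type A_{7}, Milnor number mu = 7.

The Hessian of f at 0 has rank 2. Corank 1: A-series; mu = 7 gives A_7.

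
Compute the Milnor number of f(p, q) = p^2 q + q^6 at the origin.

The Hessian of f at 0 has rank 0. Corank 2; j^3 = p^2*q has shape L^2 M (L != M), so D-series; mu = 7 gives D_7.

7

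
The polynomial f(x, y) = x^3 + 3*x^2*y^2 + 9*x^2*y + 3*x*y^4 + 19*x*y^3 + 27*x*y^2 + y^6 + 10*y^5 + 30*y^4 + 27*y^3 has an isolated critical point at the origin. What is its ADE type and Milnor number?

Type E_7, Milnor number mu = 7.

The Hessian of f at 0 has rank 0. Corank 2; j^3 = (x + 3*y)^3 is a perfect cube, so E-series; the 4-jet and mu = 7 give E_7.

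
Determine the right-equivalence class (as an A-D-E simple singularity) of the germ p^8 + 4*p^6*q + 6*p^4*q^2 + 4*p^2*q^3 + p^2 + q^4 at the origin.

A_3

The Hessian of f at 0 has rank 1. Corank 1: A-series; mu = 3 gives A_3.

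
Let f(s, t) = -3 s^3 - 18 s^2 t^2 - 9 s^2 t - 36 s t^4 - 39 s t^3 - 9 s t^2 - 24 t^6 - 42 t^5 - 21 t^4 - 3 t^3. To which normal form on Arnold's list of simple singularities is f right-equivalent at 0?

E7

The Hessian of f at 0 has rank 0. Corank 2; j^3 = -3*(s + t)^3 is a perfect cube, so E-series; the 4-jet and mu = 7 give E_7.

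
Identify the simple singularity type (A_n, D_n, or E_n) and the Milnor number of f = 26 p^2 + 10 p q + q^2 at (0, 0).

Type A_1, Milnor number mu = 1.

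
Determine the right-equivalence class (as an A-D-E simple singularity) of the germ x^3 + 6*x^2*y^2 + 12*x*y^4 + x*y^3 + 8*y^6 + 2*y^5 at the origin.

E_7

The Hessian of f at 0 is [[0, 0], [0, 0]] with rank 0, so corank 2. A Groebner basis of the Jacobian ideal J(f) in C{x,y} is {-x^2/4 + y^4 - y^3/12, x^3, x^2*y + x^2/12 + y^3/36, x^2/2 + x*y^2 + y^3/6}; counting standard monomials gives mu = 7. Corank 2; j^3 = x^3 is a perfect cube, so E-series; the 4-jet and mu = 7 give E_7.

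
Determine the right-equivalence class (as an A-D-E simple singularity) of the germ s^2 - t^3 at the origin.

The Hessian of f at 0 has rank 1. Corank 1: A-series; mu = 2 gives A_2.

A_2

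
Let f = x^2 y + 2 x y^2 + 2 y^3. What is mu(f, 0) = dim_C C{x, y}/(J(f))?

The Hessian of f at 0 is [[0, 0], [0, 0]] with rank 0, so corank 2. A Groebner basis of the Jacobian ideal J(f) in C{x,y} is {y^3, x^2 + 2*y^2, x*y + y^2}; counting standard monomials gives mu = 4. Corank 2; j^3 = y*(x^2 + 2*x*y + 2*y^2) splits into three distinct lines over C (the quadratic factor has nonzero discriminant), so D_4.

4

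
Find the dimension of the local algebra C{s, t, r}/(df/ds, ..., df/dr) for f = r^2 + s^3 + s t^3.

The Hessian of f at 0 is [[0, 0, 0], [0, 0, 0], [0, 0, 2]] with rank 1, so corank 2. A Groebner basis of the Jacobian ideal J(f) in C{s,t,r} is {s^3, s*t^2, 3*s^2 + t^3, r}; counting standard monomials gives mu = 7. Corank 2; j^3 = s^3 is a perfect cube, so E-series; the 4-jet and mu = 7 give E_7.

7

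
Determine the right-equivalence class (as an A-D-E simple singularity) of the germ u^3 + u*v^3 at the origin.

E7

The Hessian of f at 0 has rank 0. Corank 2; j^3 = u^3 is a perfect cube, so E-series; the 4-jet and mu = 7 give E_7.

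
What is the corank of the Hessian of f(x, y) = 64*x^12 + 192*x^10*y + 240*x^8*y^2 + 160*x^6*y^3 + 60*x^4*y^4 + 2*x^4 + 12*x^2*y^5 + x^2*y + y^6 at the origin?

2

Hessian at 0 has rank 0.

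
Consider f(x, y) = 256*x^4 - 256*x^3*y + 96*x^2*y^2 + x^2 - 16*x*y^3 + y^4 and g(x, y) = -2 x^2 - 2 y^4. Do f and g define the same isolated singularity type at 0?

The Hessian of f at 0 has rank 1. Corank 1: A-series; mu = 3 gives A_3. The Hessian of g at 0 has rank 1. Corank 1: A-series; mu = 3 gives A_3. Both have type A_3, hence right-equivalent.

Yes.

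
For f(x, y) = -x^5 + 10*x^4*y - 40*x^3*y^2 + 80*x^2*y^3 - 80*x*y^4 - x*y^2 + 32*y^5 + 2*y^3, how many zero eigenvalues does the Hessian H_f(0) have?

Hessian at 0 has rank 0.

2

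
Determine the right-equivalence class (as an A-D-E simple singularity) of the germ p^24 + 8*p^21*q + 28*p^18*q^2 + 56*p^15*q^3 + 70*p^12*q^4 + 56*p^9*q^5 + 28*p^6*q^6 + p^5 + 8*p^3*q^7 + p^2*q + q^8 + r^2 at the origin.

The Hessian of f at 0 has rank 1. Corank 2; j^3 = p^2*q has shape L^2 M (L != M), so D-series; mu = 9 gives D_9.

D9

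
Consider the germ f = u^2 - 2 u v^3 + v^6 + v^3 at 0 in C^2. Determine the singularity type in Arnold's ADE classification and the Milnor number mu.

Type A_2, Milnor number mu = 2.

The Hessian of f at 0 has rank 1. Corank 1: A-series; mu = 2 gives A_2.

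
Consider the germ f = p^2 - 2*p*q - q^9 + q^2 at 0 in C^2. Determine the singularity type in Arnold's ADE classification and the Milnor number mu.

Type A8, Milnor number mu = 8.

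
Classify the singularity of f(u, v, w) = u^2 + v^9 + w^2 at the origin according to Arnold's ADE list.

The Hessian of f at 0 has rank 2. Corank 1: A-series; mu = 8 gives A_8.

A_8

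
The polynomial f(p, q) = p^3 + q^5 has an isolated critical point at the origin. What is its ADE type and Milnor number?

The Hessian of f at 0 has rank 0. Corank 2; j^3 = p^3 is a perfect cube, so E-series; the 5-jet and mu = 8 give E_8.

Type E_{8}, Milnor number mu = 8.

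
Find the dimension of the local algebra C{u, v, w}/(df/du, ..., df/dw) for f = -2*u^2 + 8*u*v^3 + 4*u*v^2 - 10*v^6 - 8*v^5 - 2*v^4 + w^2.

5

The Hessian of f at 0 has rank 2. Corank 1: A-series; mu = 5 gives A_5.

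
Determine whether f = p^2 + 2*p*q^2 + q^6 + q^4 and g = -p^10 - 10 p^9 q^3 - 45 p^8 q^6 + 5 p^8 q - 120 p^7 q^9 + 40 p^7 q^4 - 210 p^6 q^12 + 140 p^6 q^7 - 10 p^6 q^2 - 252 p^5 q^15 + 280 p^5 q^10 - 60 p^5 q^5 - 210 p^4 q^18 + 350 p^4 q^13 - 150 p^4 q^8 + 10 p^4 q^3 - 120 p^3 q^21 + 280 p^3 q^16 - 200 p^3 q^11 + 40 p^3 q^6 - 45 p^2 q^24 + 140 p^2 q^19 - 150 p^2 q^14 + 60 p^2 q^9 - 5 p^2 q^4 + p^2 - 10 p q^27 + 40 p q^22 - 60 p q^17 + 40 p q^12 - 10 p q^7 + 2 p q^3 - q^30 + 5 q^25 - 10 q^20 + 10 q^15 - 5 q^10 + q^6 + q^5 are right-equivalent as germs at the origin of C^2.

No.

The Hessian of f at 0 has rank 1. Corank 1: A-series; mu = 5 gives A_5. The Hessian of g at 0 has rank 1. Corank 1: A-series; mu = 4 gives A_4. f is A_5 but g is A_4, hence not right-equivalent.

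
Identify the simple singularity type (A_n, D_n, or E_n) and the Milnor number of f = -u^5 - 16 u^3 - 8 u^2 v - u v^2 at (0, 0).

Type D_6, Milnor number mu = 6.

The Hessian of f at 0 is [[0, 0], [0, 0]] with rank 0, so corank 2. A Groebner basis of the Jacobian ideal J(f) in C{u,v} is {1024*u*v/5 + v^4 + 256*v^2/5, u*v^2 + v^3/4, u^2 + u*v/4}; counting standard monomials gives mu = 6. Corank 2; j^3 = -u*(4*u + v)^2 has shape L^2 M (L != M), so D-series; mu = 6 gives D_6.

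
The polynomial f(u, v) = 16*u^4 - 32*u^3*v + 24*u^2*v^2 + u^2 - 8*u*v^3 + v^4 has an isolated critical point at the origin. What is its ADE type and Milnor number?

Type A3, Milnor number mu = 3.

The Hessian of f at 0 is [[2, 0], [0, 0]] with rank 1, so corank 1. A Groebner basis of the Jacobian ideal J(f) in C{u,v} is {v^3, u}; counting standard monomials gives mu = 3. Corank 1: A-series; mu = 3 gives A_3.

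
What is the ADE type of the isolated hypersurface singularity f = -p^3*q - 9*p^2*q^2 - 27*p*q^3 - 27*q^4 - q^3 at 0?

E7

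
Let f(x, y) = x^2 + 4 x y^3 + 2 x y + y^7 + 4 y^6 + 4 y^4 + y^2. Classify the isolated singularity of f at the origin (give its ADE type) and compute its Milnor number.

Type A_6, Milnor number mu = 6.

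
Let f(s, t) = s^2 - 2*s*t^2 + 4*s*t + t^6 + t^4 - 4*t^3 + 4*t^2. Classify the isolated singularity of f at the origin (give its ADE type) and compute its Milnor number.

Type A_{5}, Milnor number mu = 5.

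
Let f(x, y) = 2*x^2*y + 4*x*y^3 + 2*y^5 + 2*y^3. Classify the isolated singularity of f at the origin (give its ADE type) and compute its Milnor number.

Type D4, Milnor number mu = 4.

The Hessian of f at 0 is [[0, 0], [0, 0]] with rank 0, so corank 2. A Groebner basis of the Jacobian ideal J(f) in C{x,y} is {y^3, x^2 + 3*y^2, x*y}; counting standard monomials gives mu = 4. Corank 2; j^3 = 2*y*(x^2 + y^2) splits into three distinct lines over C (the quadratic factor has nonzero discriminant), so D_4.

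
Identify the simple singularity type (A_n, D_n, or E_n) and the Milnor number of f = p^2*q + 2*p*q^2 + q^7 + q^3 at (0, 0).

The Hessian of f at 0 has rank 0. Corank 2; j^3 = q*(p + q)^2 has shape L^2 M (L != M), so D-series; mu = 8 gives D_8.

Type D_8, Milnor number mu = 8.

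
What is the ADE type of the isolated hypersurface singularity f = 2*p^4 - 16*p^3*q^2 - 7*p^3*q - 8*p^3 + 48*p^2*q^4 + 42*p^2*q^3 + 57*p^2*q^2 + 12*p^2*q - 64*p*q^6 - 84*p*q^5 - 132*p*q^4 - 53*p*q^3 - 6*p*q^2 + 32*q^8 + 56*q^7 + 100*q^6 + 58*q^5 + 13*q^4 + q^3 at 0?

E7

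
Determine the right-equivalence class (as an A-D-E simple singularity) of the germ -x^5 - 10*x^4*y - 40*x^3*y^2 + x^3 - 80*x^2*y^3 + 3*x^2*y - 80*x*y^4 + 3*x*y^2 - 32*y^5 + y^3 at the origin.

E_8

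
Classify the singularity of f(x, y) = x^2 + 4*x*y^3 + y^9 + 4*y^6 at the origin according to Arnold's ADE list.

A_{8}

The Hessian of f at 0 has rank 1. Corank 1: A-series; mu = 8 gives A_8.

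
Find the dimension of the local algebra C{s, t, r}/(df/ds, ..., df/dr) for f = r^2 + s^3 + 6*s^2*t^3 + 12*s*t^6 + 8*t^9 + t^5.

The Hessian of f at 0 has rank 1. Corank 2; j^3 = s^3 is a perfect cube, so E-series; the 5-jet and mu = 8 give E_8.

8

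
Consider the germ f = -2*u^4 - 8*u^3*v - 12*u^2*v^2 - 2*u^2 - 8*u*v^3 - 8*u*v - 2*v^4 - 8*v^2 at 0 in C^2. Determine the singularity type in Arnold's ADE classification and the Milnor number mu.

The Hessian of f at 0 is [[-4, -8], [-8, -16]] with rank 1, so corank 1. A Groebner basis of the Jacobian ideal J(f) in C{u,v} is {v^3, u + 2*v}; counting standard monomials gives mu = 3. Corank 1: A-series; mu = 3 gives A_3.

Type A_{3}, Milnor number mu = 3.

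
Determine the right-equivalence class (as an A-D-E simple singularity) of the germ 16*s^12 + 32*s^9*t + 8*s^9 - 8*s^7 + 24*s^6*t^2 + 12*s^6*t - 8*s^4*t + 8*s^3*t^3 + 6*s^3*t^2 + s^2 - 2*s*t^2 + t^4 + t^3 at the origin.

A_{2}

The Hessian of f at 0 has rank 1. Corank 1: A-series; mu = 2 gives A_2.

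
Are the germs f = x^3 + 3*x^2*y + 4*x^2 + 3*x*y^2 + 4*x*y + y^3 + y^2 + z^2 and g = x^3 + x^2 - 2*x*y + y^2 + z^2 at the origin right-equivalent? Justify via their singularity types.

Yes.

The Hessian of f at 0 is [[8, 4, 0], [4, 2, 0], [0, 0, 2]] with rank 2, so corank 1. A Groebner basis of the Jacobian ideal J(f) in C{x,y,z} is {y^2, x + y/2, z}; counting standard monomials gives mu = 2. Corank 1: A-series; mu = 2 gives A_2. The Hessian of g at 0 is [[2, -2, 0], [-2, 2, 0], [0, 0, 2]] with rank 2, so corank 1. A Groebner basis of the Jacobian ideal J(g) in C{x,y,z} is {y^2, x - y, z}; counting standard monomials gives mu = 2. Corank 1: A-series; mu = 2 gives A_2. Both have type A_2, hence right-equivalent.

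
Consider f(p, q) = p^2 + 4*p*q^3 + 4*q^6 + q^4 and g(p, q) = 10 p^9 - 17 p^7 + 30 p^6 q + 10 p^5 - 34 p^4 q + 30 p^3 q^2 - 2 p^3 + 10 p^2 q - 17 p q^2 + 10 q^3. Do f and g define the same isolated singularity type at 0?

No.

The Hessian of f at 0 has rank 1. Corank 1: A-series; mu = 3 gives A_3. The Hessian of g at 0 has rank 0. Corank 2; j^3 = -(p - 2*q)*(2*p^2 - 6*p*q + 5*q^2) splits into three distinct lines over C (the quadratic factor has nonzero discriminant), so D_4. f is A_3 but g is D_4, hence not right-equivalent.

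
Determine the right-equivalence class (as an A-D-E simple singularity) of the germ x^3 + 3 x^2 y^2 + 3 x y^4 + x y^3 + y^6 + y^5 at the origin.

The Hessian of f at 0 is [[0, 0], [0, 0]] with rank 0, so corank 2. A Groebner basis of the Jacobian ideal J(f) in C{x,y} is {-x^2 + y^4 - y^3/3, x^3, x^2*y + x^2/3 + y^3/9, x^2 + x*y^2 + y^3/3}; counting standard monomials gives mu = 7. Corank 2; j^3 = x^3 is a perfect cube, so E-series; the 4-jet and mu = 7 give E_7.

E_{7}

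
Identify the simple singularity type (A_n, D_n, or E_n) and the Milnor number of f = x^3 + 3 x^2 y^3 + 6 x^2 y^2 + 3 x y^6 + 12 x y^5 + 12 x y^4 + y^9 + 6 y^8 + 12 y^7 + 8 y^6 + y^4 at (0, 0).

Type E_{6}, Milnor number mu = 6.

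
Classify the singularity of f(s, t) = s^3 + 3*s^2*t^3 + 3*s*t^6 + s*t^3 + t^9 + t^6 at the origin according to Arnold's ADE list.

E7

The Hessian of f at 0 has rank 0. Corank 2; j^3 = s^3 is a perfect cube, so E-series; the 4-jet and mu = 7 give E_7.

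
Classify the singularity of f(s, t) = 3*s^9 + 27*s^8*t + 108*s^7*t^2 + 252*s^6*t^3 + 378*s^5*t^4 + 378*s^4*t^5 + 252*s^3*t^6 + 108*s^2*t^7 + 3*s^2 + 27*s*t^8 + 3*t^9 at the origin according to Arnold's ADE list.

A_{8}

The Hessian of f at 0 has rank 1. Corank 1: A-series; mu = 8 gives A_8.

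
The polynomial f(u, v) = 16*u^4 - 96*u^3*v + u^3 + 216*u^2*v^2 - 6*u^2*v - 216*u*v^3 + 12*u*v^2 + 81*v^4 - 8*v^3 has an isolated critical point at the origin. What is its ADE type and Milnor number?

Type E6, Milnor number mu = 6.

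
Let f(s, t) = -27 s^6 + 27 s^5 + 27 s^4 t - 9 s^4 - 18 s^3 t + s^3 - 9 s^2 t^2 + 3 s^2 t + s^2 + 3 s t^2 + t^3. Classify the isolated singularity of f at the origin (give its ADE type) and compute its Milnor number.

The Hessian of f at 0 is [[2, 0], [0, 0]] with rank 1, so corank 1. A Groebner basis of the Jacobian ideal J(f) in C{s,t} is {t^2, s}; counting standard monomials gives mu = 2. Corank 1: A-series; mu = 2 gives A_2.

Type A2, Milnor number mu = 2.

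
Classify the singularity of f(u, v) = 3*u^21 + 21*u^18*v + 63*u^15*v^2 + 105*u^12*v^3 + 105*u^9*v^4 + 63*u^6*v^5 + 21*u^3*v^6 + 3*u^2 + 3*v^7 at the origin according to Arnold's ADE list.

The Hessian of f at 0 is [[6, 0], [0, 0]] with rank 1, so corank 1. A Groebner basis of the Jacobian ideal J(f) in C{u,v} is {v^6, u}; counting standard monomials gives mu = 6. Corank 1: A-series; mu = 6 gives A_6.

A6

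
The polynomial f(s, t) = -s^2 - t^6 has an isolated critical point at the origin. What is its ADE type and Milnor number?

The Hessian of f at 0 has rank 1. Corank 1: A-series; mu = 5 gives A_5.

Type A_5, Milnor number mu = 5.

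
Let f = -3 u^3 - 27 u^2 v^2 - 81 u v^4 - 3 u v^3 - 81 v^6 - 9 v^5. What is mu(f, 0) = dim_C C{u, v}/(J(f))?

7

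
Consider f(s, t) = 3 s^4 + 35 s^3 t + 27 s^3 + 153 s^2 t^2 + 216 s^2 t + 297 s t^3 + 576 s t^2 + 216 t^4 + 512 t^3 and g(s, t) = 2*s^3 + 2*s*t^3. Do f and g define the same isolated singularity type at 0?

The Hessian of f at 0 is [[0, 0], [0, 0]] with rank 0, so corank 2. A Groebner basis of the Jacobian ideal J(f) in C{s,t} is {19683*s^2 + 104976*s*t + t^4 + 27*t^3 + 139968*t^2, s^3 + 3672*s^2 + 19584*s*t + 24*t^3 + 26112*t^2, s^2*t - 891*s^2 - 4752*s*t - 25*t^3/3 - 6336*t^2, 162*s^2 + s*t^2 + 864*s*t + 26*t^3/9 + 1152*t^2}; counting standard monomials gives mu = 7. Corank 2; j^3 = (3*s + 8*t)^3 is a perfect cube, so E-series; the 4-jet and mu = 7 give E_7. The Hessian of g at 0 is [[0, 0], [0, 0]] with rank 0, so corank 2. A Groebner basis of the Jacobian ideal J(g) in C{s,t} is {s^3, s*t^2, 3*s^2 + t^3}; counting standard monomials gives mu = 7. Corank 2; j^3 = 2*s^3 is a perfect cube, so E-series; the 4-jet and mu = 7 give E_7. Both have type E_7, hence right-equivalent.

Yes.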